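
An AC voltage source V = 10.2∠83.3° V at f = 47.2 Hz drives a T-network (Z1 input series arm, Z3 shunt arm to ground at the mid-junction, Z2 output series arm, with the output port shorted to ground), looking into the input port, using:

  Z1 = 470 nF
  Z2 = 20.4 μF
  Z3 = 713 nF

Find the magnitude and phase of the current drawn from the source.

Step 1 — Angular frequency: ω = 2π·f = 2π·47.2 = 296.6 rad/s.
Step 2 — Component impedances:
  Z1: Z = 1/(jωC) = -j/(ω·C) = 0 - j7174 Ω
  Z2: Z = 1/(jωC) = -j/(ω·C) = 0 - j165.3 Ω
  Z3: Z = 1/(jωC) = -j/(ω·C) = 0 - j4729 Ω
Step 3 — With the output port shorted to ground, the output series arm Z2 runs from the junction to ground; the shunt arm Z3 also runs from the junction to ground. They appear in parallel: Z3 || Z2 = 0 - j159.7 Ω.
Step 4 — Series with input arm Z1: Z_in = Z1 + (Z3 || Z2) = 0 - j7334 Ω = 7334∠-90.0° Ω.
Step 5 — Source phasor: V = 10.2∠83.3° V = 1.19 + j10.13 V.
Step 6 — Ohm's law: I = V / Z_total = (1.19 + j10.13) / (0 - j7334) = -0.001381 + j0.0001623 A.
Step 7 — Convert to polar: |I| = 0.001391 A, ∠I = 173.3°.

I = 0.001391∠173.3° A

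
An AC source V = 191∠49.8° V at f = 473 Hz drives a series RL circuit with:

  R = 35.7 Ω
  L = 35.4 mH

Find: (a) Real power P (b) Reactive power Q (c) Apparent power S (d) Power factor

Step 1 — Angular frequency: ω = 2π·f = 2π·473 = 2972 rad/s.
Step 2 — Component impedances:
  R: Z = R = 35.7 Ω
  L: Z = jωL = j·2972·0.0354 = 0 + j105.2 Ω
Step 3 — Series combination: Z_total = R + L = 35.7 + j105.2 Ω = 111.1∠71.3° Ω.
Step 4 — Source phasor: V = 191∠49.8° V = 123.3 + j145.9 V.
Step 5 — Current: I = V / Z = 1.6 - j0.6289 A = 1.719∠-21.5° A.
Step 6 — Complex power: S = V·I* = 105.5 + j311 VA.
Step 7 — Real power: P = Re(S) = 105.5 W.
Step 8 — Reactive power: Q = Im(S) = 311 VAR.
Step 9 — Apparent power: |S| = 328.4 VA.
Step 10 — Power factor: PF = P/|S| = 0.3213 (lagging).

(a) P = 105.5 W  (b) Q = 311 VAR  (c) S = 328.4 VA  (d) PF = 0.3213 (lagging)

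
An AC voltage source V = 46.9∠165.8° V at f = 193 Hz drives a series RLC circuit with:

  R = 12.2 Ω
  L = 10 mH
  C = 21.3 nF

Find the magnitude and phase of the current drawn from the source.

Step 1 — Angular frequency: ω = 2π·f = 2π·193 = 1213 rad/s.
Step 2 — Component impedances:
  R: Z = R = 12.2 Ω
  L: Z = jωL = j·1213·0.01 = 0 + j12.13 Ω
  C: Z = 1/(jωC) = -j/(ω·C) = 0 - j3.872e+04 Ω
Step 3 — Series combination: Z_total = R + L + C = 12.2 - j3.87e+04 Ω = 3.87e+04∠-90.0° Ω.
Step 4 — Source phasor: V = 46.9∠165.8° V = -45.47 + j11.5 V.
Step 5 — Ohm's law: I = V / Z_total = (-45.47 + j11.5) / (12.2 - j3.87e+04) = -0.0002976 - j0.001175 A.
Step 6 — Convert to polar: |I| = 0.001212 A, ∠I = -104.2°.

I = 0.001212∠-104.2° A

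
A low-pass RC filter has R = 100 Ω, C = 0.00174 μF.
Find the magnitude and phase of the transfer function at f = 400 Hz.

Step 1 — Angular frequency: ω = 2π·400 = 2513 rad/s.
Step 2 — Transfer function: H(jω) = 1/(1 + jωRC).
Step 3 — Denominator: 1 + jωRC = 1 + j·2513·100·1.74e-09 = 1 + j0.0004373.
Step 4 — H = 1 - j0.0004373.
Step 5 — Magnitude: |H| = 1 (-0.0 dB); phase: φ = -0.0°.

|H| = 1 (-0.0 dB), φ = -0.0°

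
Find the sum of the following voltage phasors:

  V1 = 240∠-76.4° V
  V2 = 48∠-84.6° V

Step 1 — Convert each phasor to rectangular form:
  V1 = 240·(cos(-76.4°) + j·sin(-76.4°)) = 56.43 - j233.3 V
  V2 = 48·(cos(-84.6°) + j·sin(-84.6°)) = 4.517 - j47.79 V
Step 2 — Sum components: V_total = 60.95 - j281.1 V.
Step 3 — Convert to polar: |V_total| = 287.6 V, ∠V_total = -77.8°.

V_total = 287.6∠-77.8° V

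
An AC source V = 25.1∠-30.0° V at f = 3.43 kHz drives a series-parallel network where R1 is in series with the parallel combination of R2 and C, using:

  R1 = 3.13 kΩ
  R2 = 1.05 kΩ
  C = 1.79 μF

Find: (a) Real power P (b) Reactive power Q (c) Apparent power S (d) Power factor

Step 1 — Angular frequency: ω = 2π·f = 2π·3430 = 2.155e+04 rad/s.
Step 2 — Component impedances:
  R1: Z = R = 3130 Ω
  R2: Z = R = 1050 Ω
  C: Z = 1/(jωC) = -j/(ω·C) = 0 - j25.92 Ω
Step 3 — Parallel branch: R2 || C = 1/(1/R2 + 1/C) = 0.6396 - j25.91 Ω.
Step 4 — Series with R1: Z_total = R1 + (R2 || C) = 3131 - j25.91 Ω = 3131∠-0.5° Ω.
Step 5 — Source phasor: V = 25.1∠-30.0° V = 21.74 - j12.55 V.
Step 6 — Current: I = V / Z = 0.006976 - j0.003951 A = 0.008017∠-29.5° A.
Step 7 — Complex power: S = V·I* = 0.2012 - j0.001665 VA.
Step 8 — Real power: P = Re(S) = 0.2012 W.
Step 9 — Reactive power: Q = Im(S) = -0.001665 VAR.
Step 10 — Apparent power: |S| = 0.2012 VA.
Step 11 — Power factor: PF = P/|S| = 1 (leading).

(a) P = 0.2012 W  (b) Q = -0.001665 VAR  (c) S = 0.2012 VA  (d) PF = 1 (leading)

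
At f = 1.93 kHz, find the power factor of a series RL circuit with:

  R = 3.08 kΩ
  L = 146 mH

Step 1 — Angular frequency: ω = 2π·f = 2π·1930 = 1.213e+04 rad/s.
Step 2 — Component impedances:
  R: Z = R = 3080 Ω
  L: Z = jωL = j·1.213e+04·0.146 = 0 + j1770 Ω
Step 3 — Series combination: Z_total = R + L = 3080 + j1770 Ω = 3553∠29.9° Ω.
Step 4 — Power factor: PF = cos(φ) = Re(Z)/|Z| = 3080/3552.6 = 0.867.
Step 5 — Type: Im(Z) = 1770 ⇒ lagging (phase φ = 29.9°).

PF = 0.867 (lagging, φ = 29.9°)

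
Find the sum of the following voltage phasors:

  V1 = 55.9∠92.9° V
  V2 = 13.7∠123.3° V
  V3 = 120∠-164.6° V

Step 1 — Convert each phasor to rectangular form:
  V1 = 55.9·(cos(92.9°) + j·sin(92.9°)) = -2.828 + j55.83 V
  V2 = 13.7·(cos(123.3°) + j·sin(123.3°)) = -7.522 + j11.45 V
  V3 = 120·(cos(-164.6°) + j·sin(-164.6°)) = -115.7 - j31.87 V
Step 2 — Sum components: V_total = -126 + j35.41 V.
Step 3 — Convert to polar: |V_total| = 130.9 V, ∠V_total = 164.3°.

V_total = 130.9∠164.3° V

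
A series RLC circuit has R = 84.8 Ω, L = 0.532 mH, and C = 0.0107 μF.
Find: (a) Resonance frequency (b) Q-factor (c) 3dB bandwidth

Step 1 — Resonance: ω₀ = 1/√(LC) = 1/√(0.000532·1.07e-08) = 4.191e+05 rad/s.
Step 2 — f₀ = ω₀/(2π) = 6.671e+04 Hz.
Step 3 — Series Q: Q = ω₀L/R = 4.191e+05·0.000532/84.8 = 2.629.
Step 4 — Bandwidth: Δω = ω₀/Q = 1.594e+05 rad/s; BW = Δω/(2π) = 2.537e+04 Hz.

(a) f₀ = 6.671e+04 Hz  (b) Q = 2.629  (c) BW = 2.537e+04 Hz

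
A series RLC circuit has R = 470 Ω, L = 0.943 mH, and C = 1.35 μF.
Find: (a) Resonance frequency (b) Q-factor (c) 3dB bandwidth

Step 1 — Resonance: ω₀ = 1/√(LC) = 1/√(0.000943·1.35e-06) = 2.803e+04 rad/s.
Step 2 — f₀ = ω₀/(2π) = 4461 Hz.
Step 3 — Series Q: Q = ω₀L/R = 2.803e+04·0.000943/470 = 0.05623.
Step 4 — Bandwidth: Δω = ω₀/Q = 4.984e+05 rad/s; BW = Δω/(2π) = 7.932e+04 Hz.

(a) f₀ = 4461 Hz  (b) Q = 0.05623  (c) BW = 7.932e+04 Hz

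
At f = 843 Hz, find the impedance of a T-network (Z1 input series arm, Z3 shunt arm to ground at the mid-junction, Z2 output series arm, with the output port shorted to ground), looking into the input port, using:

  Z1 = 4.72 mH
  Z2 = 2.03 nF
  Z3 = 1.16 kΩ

Step 1 — Angular frequency: ω = 2π·f = 2π·843 = 5297 rad/s.
Step 2 — Component impedances:
  Z1: Z = jωL = j·5297·0.00472 = 0 + j25 Ω
  Z2: Z = 1/(jωC) = -j/(ω·C) = 0 - j9.3e+04 Ω
  Z3: Z = R = 1160 Ω
Step 3 — With the output port shorted to ground, the output series arm Z2 runs from the junction to ground; the shunt arm Z3 also runs from the junction to ground. They appear in parallel: Z3 || Z2 = 1160 - j14.47 Ω.
Step 4 — Series with input arm Z1: Z_in = Z1 + (Z3 || Z2) = 1160 + j10.53 Ω = 1160∠0.5° Ω.

Z = 1160 + j10.53 Ω = 1160∠0.5° Ω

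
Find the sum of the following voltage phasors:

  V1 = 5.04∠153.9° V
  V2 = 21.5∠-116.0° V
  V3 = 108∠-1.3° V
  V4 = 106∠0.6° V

Step 1 — Convert each phasor to rectangular form:
  V1 = 5.04·(cos(153.9°) + j·sin(153.9°)) = -4.526 + j2.217 V
  V2 = 21.5·(cos(-116.0°) + j·sin(-116.0°)) = -9.425 - j19.32 V
  V3 = 108·(cos(-1.3°) + j·sin(-1.3°)) = 108 - j2.45 V
  V4 = 106·(cos(0.6°) + j·sin(0.6°)) = 106 + j1.11 V
Step 2 — Sum components: V_total = 200 - j18.45 V.
Step 3 — Convert to polar: |V_total| = 200.9 V, ∠V_total = -5.3°.

V_total = 200.9∠-5.3° V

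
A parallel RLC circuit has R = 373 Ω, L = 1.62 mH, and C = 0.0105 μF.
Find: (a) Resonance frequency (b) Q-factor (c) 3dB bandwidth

Step 1 — Resonance: ω₀ = 1/√(LC) = 1/√(0.00162·1.05e-08) = 2.425e+05 rad/s.
Step 2 — f₀ = ω₀/(2π) = 3.859e+04 Hz.
Step 3 — Parallel Q: Q = R/(ω₀L) = 373/(2.425e+05·0.00162) = 0.9496.
Step 4 — Bandwidth: Δω = ω₀/Q = 2.553e+05 rad/s; BW = Δω/(2π) = 4.064e+04 Hz.

(a) f₀ = 3.859e+04 Hz  (b) Q = 0.9496  (c) BW = 4.064e+04 Hz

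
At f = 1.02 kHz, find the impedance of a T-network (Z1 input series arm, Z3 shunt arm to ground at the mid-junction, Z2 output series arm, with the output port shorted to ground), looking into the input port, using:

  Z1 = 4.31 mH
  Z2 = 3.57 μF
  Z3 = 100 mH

Step 1 — Angular frequency: ω = 2π·f = 2π·1020 = 6409 rad/s.
Step 2 — Component impedances:
  Z1: Z = jωL = j·6409·0.00431 = 0 + j27.62 Ω
  Z2: Z = 1/(jωC) = -j/(ω·C) = 0 - j43.71 Ω
  Z3: Z = jωL = j·6409·0.1 = 0 + j640.9 Ω
Step 3 — With the output port shorted to ground, the output series arm Z2 runs from the junction to ground; the shunt arm Z3 also runs from the junction to ground. They appear in parallel: Z3 || Z2 = 0 - j46.91 Ω.
Step 4 — Series with input arm Z1: Z_in = Z1 + (Z3 || Z2) = 0 - j19.28 Ω = 19.28∠-90.0° Ω.

Z = 0 - j19.28 Ω = 19.28∠-90.0° Ω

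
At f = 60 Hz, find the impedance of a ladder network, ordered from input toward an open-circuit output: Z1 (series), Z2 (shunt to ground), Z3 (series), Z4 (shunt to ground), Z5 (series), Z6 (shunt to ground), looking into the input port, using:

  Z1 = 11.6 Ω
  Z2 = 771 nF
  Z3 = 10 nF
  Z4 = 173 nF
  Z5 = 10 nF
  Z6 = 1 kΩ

Step 1 — Angular frequency: ω = 2π·f = 2π·60 = 377 rad/s.
Step 2 — Component impedances:
  Z1: Z = R = 11.6 Ω
  Z2: Z = 1/(jωC) = -j/(ω·C) = 0 - j3440 Ω
  Z3: Z = 1/(jωC) = -j/(ω·C) = 0 - j2.653e+05 Ω
  Z4: Z = 1/(jωC) = -j/(ω·C) = 0 - j1.533e+04 Ω
  Z5: Z = 1/(jωC) = -j/(ω·C) = 0 - j2.653e+05 Ω
  Z6: Z = R = 1000 Ω
Step 3 — Ladder network (open output): work backward from the far end, alternating series and parallel combinations. Z_in = 11.6 - j3399 Ω = 3399∠-89.8° Ω.

Z = 11.6 - j3399 Ω = 3399∠-89.8° Ω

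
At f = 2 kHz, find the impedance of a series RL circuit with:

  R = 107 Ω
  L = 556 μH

Step 1 — Angular frequency: ω = 2π·f = 2π·2000 = 1.257e+04 rad/s.
Step 2 — Component impedances:
  R: Z = R = 107 Ω
  L: Z = jωL = j·1.257e+04·0.000556 = 0 + j6.987 Ω
Step 3 — Series combination: Z_total = R + L = 107 + j6.987 Ω = 107.2∠3.7° Ω.

Z = 107 + j6.987 Ω = 107.2∠3.7° Ω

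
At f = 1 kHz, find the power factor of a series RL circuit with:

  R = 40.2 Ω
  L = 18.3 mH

Step 1 — Angular frequency: ω = 2π·f = 2π·1000 = 6283 rad/s.
Step 2 — Component impedances:
  R: Z = R = 40.2 Ω
  L: Z = jωL = j·6283·0.0183 = 0 + j115 Ω
Step 3 — Series combination: Z_total = R + L = 40.2 + j115 Ω = 121.8∠70.7° Ω.
Step 4 — Power factor: PF = cos(φ) = Re(Z)/|Z| = 40.2/121.8 = 0.33.
Step 5 — Type: Im(Z) = 115 ⇒ lagging (phase φ = 70.7°).

PF = 0.33 (lagging, φ = 70.7°)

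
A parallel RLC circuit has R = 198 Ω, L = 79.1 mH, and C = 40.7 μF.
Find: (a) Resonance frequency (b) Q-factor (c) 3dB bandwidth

Step 1 — Resonance: ω₀ = 1/√(LC) = 1/√(0.0791·4.07e-05) = 557.3 rad/s.
Step 2 — f₀ = ω₀/(2π) = 88.7 Hz.
Step 3 — Parallel Q: Q = R/(ω₀L) = 198/(557.3·0.0791) = 4.491.
Step 4 — Bandwidth: Δω = ω₀/Q = 124.1 rad/s; BW = Δω/(2π) = 19.75 Hz.

(a) f₀ = 88.7 Hz  (b) Q = 4.491  (c) BW = 19.75 Hz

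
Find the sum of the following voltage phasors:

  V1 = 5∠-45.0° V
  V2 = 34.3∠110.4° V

Step 1 — Convert each phasor to rectangular form:
  V1 = 5·(cos(-45.0°) + j·sin(-45.0°)) = 3.536 - j3.536 V
  V2 = 34.3·(cos(110.4°) + j·sin(110.4°)) = -11.96 + j32.15 V
Step 2 — Sum components: V_total = -8.42 + j28.61 V.
Step 3 — Convert to polar: |V_total| = 29.83 V, ∠V_total = 106.4°.

V_total = 29.83∠106.4° V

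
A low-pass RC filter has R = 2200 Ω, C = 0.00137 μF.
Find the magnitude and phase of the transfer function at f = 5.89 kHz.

Step 1 — Angular frequency: ω = 2π·5890 = 3.701e+04 rad/s.
Step 2 — Transfer function: H(jω) = 1/(1 + jωRC).
Step 3 — Denominator: 1 + jωRC = 1 + j·3.701e+04·2200·1.37e-09 = 1 + j0.1115.
Step 4 — H = 0.9877 - j0.1102.
Step 5 — Magnitude: |H| = 0.9938 (-0.1 dB); phase: φ = -6.4°.

|H| = 0.9938 (-0.1 dB), φ = -6.4°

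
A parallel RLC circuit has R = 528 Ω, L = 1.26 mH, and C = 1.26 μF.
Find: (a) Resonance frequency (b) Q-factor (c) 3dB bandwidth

Step 1 — Resonance: ω₀ = 1/√(LC) = 1/√(0.00126·1.26e-06) = 2.51e+04 rad/s.
Step 2 — f₀ = ω₀/(2π) = 3994 Hz.
Step 3 — Parallel Q: Q = R/(ω₀L) = 528/(2.51e+04·0.00126) = 16.7.
Step 4 — Bandwidth: Δω = ω₀/Q = 1503 rad/s; BW = Δω/(2π) = 239.2 Hz.

(a) f₀ = 3994 Hz  (b) Q = 16.7  (c) BW = 239.2 Hz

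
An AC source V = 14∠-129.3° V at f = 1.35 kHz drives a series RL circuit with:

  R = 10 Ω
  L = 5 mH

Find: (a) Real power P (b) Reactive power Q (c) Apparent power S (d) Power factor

Step 1 — Angular frequency: ω = 2π·f = 2π·1350 = 8482 rad/s.
Step 2 — Component impedances:
  R: Z = R = 10 Ω
  L: Z = jωL = j·8482·0.005 = 0 + j42.41 Ω
Step 3 — Series combination: Z_total = R + L = 10 + j42.41 Ω = 43.57∠76.7° Ω.
Step 4 — Source phasor: V = 14∠-129.3° V = -8.867 - j10.83 V.
Step 5 — Current: I = V / Z = -0.2887 + j0.141 A = 0.3213∠154.0° A.
Step 6 — Complex power: S = V·I* = 1.032 + j4.378 VA.
Step 7 — Real power: P = Re(S) = 1.032 W.
Step 8 — Reactive power: Q = Im(S) = 4.378 VAR.
Step 9 — Apparent power: |S| = 4.498 VA.
Step 10 — Power factor: PF = P/|S| = 0.2295 (lagging).

(a) P = 1.032 W  (b) Q = 4.378 VAR  (c) S = 4.498 VA  (d) PF = 0.2295 (lagging)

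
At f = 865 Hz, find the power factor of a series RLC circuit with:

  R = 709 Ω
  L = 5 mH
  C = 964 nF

Step 1 — Angular frequency: ω = 2π·f = 2π·865 = 5435 rad/s.
Step 2 — Component impedances:
  R: Z = R = 709 Ω
  L: Z = jωL = j·5435·0.005 = 0 + j27.17 Ω
  C: Z = 1/(jωC) = -j/(ω·C) = 0 - j190.9 Ω
Step 3 — Series combination: Z_total = R + L + C = 709 - j163.7 Ω = 727.7∠-13.0° Ω.
Step 4 — Power factor: PF = cos(φ) = Re(Z)/|Z| = 709/727.65 = 0.9744.
Step 5 — Type: Im(Z) = -163.7 ⇒ leading (phase φ = -13.0°).

PF = 0.9744 (leading, φ = -13.0°)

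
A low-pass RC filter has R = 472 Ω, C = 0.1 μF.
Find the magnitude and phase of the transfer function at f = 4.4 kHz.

Step 1 — Angular frequency: ω = 2π·4400 = 2.765e+04 rad/s.
Step 2 — Transfer function: H(jω) = 1/(1 + jωRC).
Step 3 — Denominator: 1 + jωRC = 1 + j·2.765e+04·472·1e-07 = 1 + j1.305.
Step 4 — H = 0.37 - j0.4828.
Step 5 — Magnitude: |H| = 0.6083 (-4.3 dB); phase: φ = -52.5°.

|H| = 0.6083 (-4.3 dB), φ = -52.5°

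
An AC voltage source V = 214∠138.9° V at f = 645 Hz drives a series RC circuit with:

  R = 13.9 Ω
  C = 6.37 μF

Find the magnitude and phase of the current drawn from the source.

Step 1 — Angular frequency: ω = 2π·f = 2π·645 = 4053 rad/s.
Step 2 — Component impedances:
  R: Z = R = 13.9 Ω
  C: Z = 1/(jωC) = -j/(ω·C) = 0 - j38.74 Ω
Step 3 — Series combination: Z_total = R + C = 13.9 - j38.74 Ω = 41.15∠-70.3° Ω.
Step 4 — Source phasor: V = 214∠138.9° V = -161.3 + j140.7 V.
Step 5 — Ohm's law: I = V / Z_total = (-161.3 + j140.7) / (13.9 - j38.74) = -4.541 - j2.534 A.
Step 6 — Convert to polar: |I| = 5.2 A, ∠I = -150.8°.

I = 5.2∠-150.8° A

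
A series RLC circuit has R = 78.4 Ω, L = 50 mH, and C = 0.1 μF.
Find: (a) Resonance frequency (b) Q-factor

Step 1 — Resonance condition Im(Z)=0 gives ω₀ = 1/√(LC).
Step 2 — ω₀ = 1/√(0.05·1e-07) = 1.414e+04 rad/s.
Step 3 — f₀ = ω₀/(2π) = 2251 Hz.
Step 4 — Series Q: Q = ω₀L/R = 1.414e+04·0.05/78.4 = 9.019.

(a) f₀ = 2251 Hz  (b) Q = 9.019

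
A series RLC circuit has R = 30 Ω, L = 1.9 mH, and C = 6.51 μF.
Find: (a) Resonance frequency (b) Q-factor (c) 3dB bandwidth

Step 1 — Resonance condition Im(Z)=0 gives ω₀ = 1/√(LC).
Step 2 — ω₀ = 1/√(0.0019·6.51e-06) = 8992 rad/s.
Step 3 — f₀ = ω₀/(2π) = 1431 Hz.
Step 4 — Series Q: Q = ω₀L/R = 8992·0.0019/30 = 0.5695.
Step 5 — 3dB bandwidth: Δω = ω₀/Q = 1.579e+04 rad/s; BW = Δω/(2π) = 2513 Hz.

(a) f₀ = 1431 Hz  (b) Q = 0.5695  (c) BW = 2513 Hz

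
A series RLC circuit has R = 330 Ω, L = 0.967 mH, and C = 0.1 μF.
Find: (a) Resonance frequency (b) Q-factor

Step 1 — Resonance condition Im(Z)=0 gives ω₀ = 1/√(LC).
Step 2 — ω₀ = 1/√(0.000967·1e-07) = 1.017e+05 rad/s.
Step 3 — f₀ = ω₀/(2π) = 1.618e+04 Hz.
Step 4 — Series Q: Q = ω₀L/R = 1.017e+05·0.000967/330 = 0.298.

(a) f₀ = 1.618e+04 Hz  (b) Q = 0.298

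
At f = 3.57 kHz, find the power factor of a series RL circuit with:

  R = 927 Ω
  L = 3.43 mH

Step 1 — Angular frequency: ω = 2π·f = 2π·3570 = 2.243e+04 rad/s.
Step 2 — Component impedances:
  R: Z = R = 927 Ω
  L: Z = jωL = j·2.243e+04·0.00343 = 0 + j76.94 Ω
Step 3 — Series combination: Z_total = R + L = 927 + j76.94 Ω = 930.2∠4.7° Ω.
Step 4 — Power factor: PF = cos(φ) = Re(Z)/|Z| = 927/930.2 = 0.9966.
Step 5 — Type: Im(Z) = 76.94 ⇒ lagging (phase φ = 4.7°).

PF = 0.9966 (lagging, φ = 4.7°)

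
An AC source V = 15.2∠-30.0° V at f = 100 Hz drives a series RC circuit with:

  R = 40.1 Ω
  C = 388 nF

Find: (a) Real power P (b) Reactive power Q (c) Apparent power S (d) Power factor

Step 1 — Angular frequency: ω = 2π·f = 2π·100 = 628.3 rad/s.
Step 2 — Component impedances:
  R: Z = R = 40.1 Ω
  C: Z = 1/(jωC) = -j/(ω·C) = 0 - j4102 Ω
Step 3 — Series combination: Z_total = R + C = 40.1 - j4102 Ω = 4102∠-89.4° Ω.
Step 4 — Source phasor: V = 15.2∠-30.0° V = 13.16 - j7.6 V.
Step 5 — Current: I = V / Z = 0.001884 + j0.003191 A = 0.003705∠59.4° A.
Step 6 — Complex power: S = V·I* = 0.0005506 - j0.05632 VA.
Step 7 — Real power: P = Re(S) = 0.0005506 W.
Step 8 — Reactive power: Q = Im(S) = -0.05632 VAR.
Step 9 — Apparent power: |S| = 0.05632 VA.
Step 10 — Power factor: PF = P/|S| = 0.009775 (leading).

(a) P = 0.0005506 W  (b) Q = -0.05632 VAR  (c) S = 0.05632 VA  (d) PF = 0.009775 (leading)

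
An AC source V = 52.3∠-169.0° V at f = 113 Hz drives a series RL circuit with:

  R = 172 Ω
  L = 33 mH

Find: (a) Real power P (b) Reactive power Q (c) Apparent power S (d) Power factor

Step 1 — Angular frequency: ω = 2π·f = 2π·113 = 710 rad/s.
Step 2 — Component impedances:
  R: Z = R = 172 Ω
  L: Z = jωL = j·710·0.033 = 0 + j23.43 Ω
Step 3 — Series combination: Z_total = R + L = 172 + j23.43 Ω = 173.6∠7.8° Ω.
Step 4 — Source phasor: V = 52.3∠-169.0° V = -51.34 - j9.979 V.
Step 5 — Current: I = V / Z = -0.3008 - j0.01704 A = 0.3013∠-176.8° A.
Step 6 — Complex power: S = V·I* = 15.61 + j2.127 VA.
Step 7 — Real power: P = Re(S) = 15.61 W.
Step 8 — Reactive power: Q = Im(S) = 2.127 VAR.
Step 9 — Apparent power: |S| = 15.76 VA.
Step 10 — Power factor: PF = P/|S| = 0.9908 (lagging).

(a) P = 15.61 W  (b) Q = 2.127 VAR  (c) S = 15.76 VA  (d) PF = 0.9908 (lagging)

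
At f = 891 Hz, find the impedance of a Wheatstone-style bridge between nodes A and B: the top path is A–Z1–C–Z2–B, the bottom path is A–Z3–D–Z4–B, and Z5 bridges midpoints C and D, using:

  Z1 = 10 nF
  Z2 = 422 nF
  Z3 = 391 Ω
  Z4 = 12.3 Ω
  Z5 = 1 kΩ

Step 1 — Angular frequency: ω = 2π·f = 2π·891 = 5598 rad/s.
Step 2 — Component impedances:
  Z1: Z = 1/(jωC) = -j/(ω·C) = 0 - j1.786e+04 Ω
  Z2: Z = 1/(jωC) = -j/(ω·C) = 0 - j423.3 Ω
  Z3: Z = R = 391 Ω
  Z4: Z = R = 12.3 Ω
  Z5: Z = R = 1000 Ω
Step 3 — Bridge requires nodal analysis (the Z5 bridge couples midpoints C and D, so the two paths cannot be reduced to a simple series/parallel combination). Setting node B to ground and injecting 1 A at node A, the 3-node admittance system at A, C, D solves to V_A = Z_AB = 403.1 - j8.893 Ω = 403.2∠-1.3° Ω.

Z = 403.1 - j8.893 Ω = 403.2∠-1.3° Ω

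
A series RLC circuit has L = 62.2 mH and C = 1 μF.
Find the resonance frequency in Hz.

Step 1 — Resonance condition Im(Z)=0 gives ω₀ = 1/√(LC).
Step 2 — ω₀ = 1/√(0.0622·1e-06) = 4010 rad/s.
Step 3 — f₀ = ω₀/(2π) = 638.2 Hz.

f₀ = 638.2 Hz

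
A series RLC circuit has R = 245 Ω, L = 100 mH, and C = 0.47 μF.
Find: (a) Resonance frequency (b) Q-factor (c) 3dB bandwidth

Step 1 — Resonance condition Im(Z)=0 gives ω₀ = 1/√(LC).
Step 2 — ω₀ = 1/√(0.1·4.7e-07) = 4613 rad/s.
Step 3 — f₀ = ω₀/(2π) = 734.1 Hz.
Step 4 — Series Q: Q = ω₀L/R = 4613·0.1/245 = 1.883.
Step 5 — 3dB bandwidth: Δω = ω₀/Q = 2450 rad/s; BW = Δω/(2π) = 389.9 Hz.

(a) f₀ = 734.1 Hz  (b) Q = 1.883  (c) BW = 389.9 Hz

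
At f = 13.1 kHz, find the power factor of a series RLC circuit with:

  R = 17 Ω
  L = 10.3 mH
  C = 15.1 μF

Step 1 — Angular frequency: ω = 2π·f = 2π·1.31e+04 = 8.231e+04 rad/s.
Step 2 — Component impedances:
  R: Z = R = 17 Ω
  L: Z = jωL = j·8.231e+04·0.0103 = 0 + j847.8 Ω
  C: Z = 1/(jωC) = -j/(ω·C) = 0 - j0.8046 Ω
Step 3 — Series combination: Z_total = R + L + C = 17 + j847 Ω = 847.2∠88.9° Ω.
Step 4 — Power factor: PF = cos(φ) = Re(Z)/|Z| = 17/847.2 = 0.02007.
Step 5 — Type: Im(Z) = 847 ⇒ lagging (phase φ = 88.9°).

PF = 0.02007 (lagging, φ = 88.9°)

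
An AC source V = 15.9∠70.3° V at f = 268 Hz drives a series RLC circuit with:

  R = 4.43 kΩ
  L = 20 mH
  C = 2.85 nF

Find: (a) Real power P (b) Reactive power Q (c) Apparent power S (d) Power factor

Step 1 — Angular frequency: ω = 2π·f = 2π·268 = 1684 rad/s.
Step 2 — Component impedances:
  R: Z = R = 4430 Ω
  L: Z = jωL = j·1684·0.02 = 0 + j33.68 Ω
  C: Z = 1/(jωC) = -j/(ω·C) = 0 - j2.084e+05 Ω
Step 3 — Series combination: Z_total = R + L + C = 4430 - j2.083e+05 Ω = 2.084e+05∠-88.8° Ω.
Step 4 — Source phasor: V = 15.9∠70.3° V = 5.36 + j14.97 V.
Step 5 — Current: I = V / Z = -7.127e-05 + j2.724e-05 A = 7.63e-05∠159.1° A.
Step 6 — Complex power: S = V·I* = 2.579e-05 - j0.001213 VA.
Step 7 — Real power: P = Re(S) = 2.579e-05 W.
Step 8 — Reactive power: Q = Im(S) = -0.001213 VAR.
Step 9 — Apparent power: |S| = 0.001213 VA.
Step 10 — Power factor: PF = P/|S| = 0.02126 (leading).

(a) P = 2.579e-05 W  (b) Q = -0.001213 VAR  (c) S = 0.001213 VA  (d) PF = 0.02126 (leading)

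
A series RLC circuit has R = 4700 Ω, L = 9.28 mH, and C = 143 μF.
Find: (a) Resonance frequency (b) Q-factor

Step 1 — Resonance condition Im(Z)=0 gives ω₀ = 1/√(LC).
Step 2 — ω₀ = 1/√(0.00928·0.000143) = 868.1 rad/s.
Step 3 — f₀ = ω₀/(2π) = 138.2 Hz.
Step 4 — Series Q: Q = ω₀L/R = 868.1·0.00928/4700 = 0.001714.

(a) f₀ = 138.2 Hz  (b) Q = 0.001714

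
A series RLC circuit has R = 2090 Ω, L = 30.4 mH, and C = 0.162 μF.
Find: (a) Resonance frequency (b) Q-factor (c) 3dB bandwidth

Step 1 — Resonance condition Im(Z)=0 gives ω₀ = 1/√(LC).
Step 2 — ω₀ = 1/√(0.0304·1.62e-07) = 1.425e+04 rad/s.
Step 3 — f₀ = ω₀/(2π) = 2268 Hz.
Step 4 — Series Q: Q = ω₀L/R = 1.425e+04·0.0304/2090 = 0.2073.
Step 5 — 3dB bandwidth: Δω = ω₀/Q = 6.875e+04 rad/s; BW = Δω/(2π) = 1.094e+04 Hz.

(a) f₀ = 2268 Hz  (b) Q = 0.2073  (c) BW = 1.094e+04 Hz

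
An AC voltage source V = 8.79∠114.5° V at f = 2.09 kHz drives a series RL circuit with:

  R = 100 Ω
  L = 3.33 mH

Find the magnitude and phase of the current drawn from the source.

Step 1 — Angular frequency: ω = 2π·f = 2π·2090 = 1.313e+04 rad/s.
Step 2 — Component impedances:
  R: Z = R = 100 Ω
  L: Z = jωL = j·1.313e+04·0.00333 = 0 + j43.73 Ω
Step 3 — Series combination: Z_total = R + L = 100 + j43.73 Ω = 109.1∠23.6° Ω.
Step 4 — Source phasor: V = 8.79∠114.5° V = -3.645 + j7.999 V.
Step 5 — Ohm's law: I = V / Z_total = (-3.645 + j7.999) / (100 + j43.73) = -0.001238 + j0.08053 A.
Step 6 — Convert to polar: |I| = 0.08054 A, ∠I = 90.9°.

I = 0.08054∠90.9° A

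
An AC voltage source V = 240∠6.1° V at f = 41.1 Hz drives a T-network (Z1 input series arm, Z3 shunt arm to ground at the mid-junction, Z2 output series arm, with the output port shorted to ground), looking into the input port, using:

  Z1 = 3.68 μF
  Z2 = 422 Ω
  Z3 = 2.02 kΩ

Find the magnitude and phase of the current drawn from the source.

Step 1 — Angular frequency: ω = 2π·f = 2π·41.1 = 258.2 rad/s.
Step 2 — Component impedances:
  Z1: Z = 1/(jωC) = -j/(ω·C) = 0 - j1052 Ω
  Z2: Z = R = 422 Ω
  Z3: Z = R = 2020 Ω
Step 3 — With the output port shorted to ground, the output series arm Z2 runs from the junction to ground; the shunt arm Z3 also runs from the junction to ground. They appear in parallel: Z3 || Z2 = 349.1 Ω.
Step 4 — Series with input arm Z1: Z_in = Z1 + (Z3 || Z2) = 349.1 - j1052 Ω = 1109∠-71.6° Ω.
Step 5 — Source phasor: V = 240∠6.1° V = 238.6 + j25.5 V.
Step 6 — Ohm's law: I = V / Z_total = (238.6 + j25.5) / (349.1 - j1052) = 0.04594 + j0.2115 A.
Step 7 — Convert to polar: |I| = 0.2165 A, ∠I = 77.7°.

I = 0.2165∠77.7° A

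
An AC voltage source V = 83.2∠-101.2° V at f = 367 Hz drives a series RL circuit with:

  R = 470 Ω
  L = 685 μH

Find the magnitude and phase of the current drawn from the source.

Step 1 — Angular frequency: ω = 2π·f = 2π·367 = 2306 rad/s.
Step 2 — Component impedances:
  R: Z = R = 470 Ω
  L: Z = jωL = j·2306·0.000685 = 0 + j1.58 Ω
Step 3 — Series combination: Z_total = R + L = 470 + j1.58 Ω = 470∠0.2° Ω.
Step 4 — Source phasor: V = 83.2∠-101.2° V = -16.16 - j81.62 V.
Step 5 — Ohm's law: I = V / Z_total = (-16.16 - j81.62) / (470 + j1.58) = -0.03497 - j0.1735 A.
Step 6 — Convert to polar: |I| = 0.177 A, ∠I = -101.4°.

I = 0.177∠-101.4° A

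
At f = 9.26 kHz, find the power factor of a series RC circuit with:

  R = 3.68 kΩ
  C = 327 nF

Step 1 — Angular frequency: ω = 2π·f = 2π·9260 = 5.818e+04 rad/s.
Step 2 — Component impedances:
  R: Z = R = 3680 Ω
  C: Z = 1/(jωC) = -j/(ω·C) = 0 - j52.56 Ω
Step 3 — Series combination: Z_total = R + C = 3680 - j52.56 Ω = 3680∠-0.8° Ω.
Step 4 — Power factor: PF = cos(φ) = Re(Z)/|Z| = 3680/3680.4 = 0.9999.
Step 5 — Type: Im(Z) = -52.56 ⇒ leading (phase φ = -0.8°).

PF = 0.9999 (leading, φ = -0.8°)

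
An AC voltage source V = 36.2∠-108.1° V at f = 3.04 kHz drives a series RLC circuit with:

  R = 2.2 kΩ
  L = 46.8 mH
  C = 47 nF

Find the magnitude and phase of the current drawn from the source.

Step 1 — Angular frequency: ω = 2π·f = 2π·3040 = 1.91e+04 rad/s.
Step 2 — Component impedances:
  R: Z = R = 2200 Ω
  L: Z = jωL = j·1.91e+04·0.0468 = 0 + j893.9 Ω
  C: Z = 1/(jωC) = -j/(ω·C) = 0 - j1114 Ω
Step 3 — Series combination: Z_total = R + L + C = 2200 - j220 Ω = 2211∠-5.7° Ω.
Step 4 — Source phasor: V = 36.2∠-108.1° V = -11.25 - j34.41 V.
Step 5 — Ohm's law: I = V / Z_total = (-11.25 - j34.41) / (2200 - j220) = -0.003513 - j0.01599 A.
Step 6 — Convert to polar: |I| = 0.01637 A, ∠I = -102.4°.

I = 0.01637∠-102.4° A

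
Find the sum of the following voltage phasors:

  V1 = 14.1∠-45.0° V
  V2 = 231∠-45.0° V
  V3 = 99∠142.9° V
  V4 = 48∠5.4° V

Step 1 — Convert each phasor to rectangular form:
  V1 = 14.1·(cos(-45.0°) + j·sin(-45.0°)) = 9.97 - j9.97 V
  V2 = 231·(cos(-45.0°) + j·sin(-45.0°)) = 163.3 - j163.3 V
  V3 = 99·(cos(142.9°) + j·sin(142.9°)) = -78.96 + j59.72 V
  V4 = 48·(cos(5.4°) + j·sin(5.4°)) = 47.79 + j4.517 V
Step 2 — Sum components: V_total = 142.1 - j109.1 V.
Step 3 — Convert to polar: |V_total| = 179.2 V, ∠V_total = -37.5°.

V_total = 179.2∠-37.5° V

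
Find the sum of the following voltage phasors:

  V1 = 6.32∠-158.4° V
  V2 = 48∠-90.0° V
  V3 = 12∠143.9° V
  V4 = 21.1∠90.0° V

Step 1 — Convert each phasor to rectangular form:
  V1 = 6.32·(cos(-158.4°) + j·sin(-158.4°)) = -5.876 - j2.327 V
  V2 = 48·(cos(-90.0°) + j·sin(-90.0°)) = 0 - j48 V
  V3 = 12·(cos(143.9°) + j·sin(143.9°)) = -9.696 + j7.07 V
  V4 = 21.1·(cos(90.0°) + j·sin(90.0°)) = 0 + j21.1 V
Step 2 — Sum components: V_total = -15.57 - j22.16 V.
Step 3 — Convert to polar: |V_total| = 27.08 V, ∠V_total = -125.1°.

V_total = 27.08∠-125.1° V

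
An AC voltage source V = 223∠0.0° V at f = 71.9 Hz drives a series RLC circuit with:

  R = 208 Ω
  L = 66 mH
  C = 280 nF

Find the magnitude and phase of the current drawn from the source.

Step 1 — Angular frequency: ω = 2π·f = 2π·71.9 = 451.8 rad/s.
Step 2 — Component impedances:
  R: Z = R = 208 Ω
  L: Z = jωL = j·451.8·0.066 = 0 + j29.82 Ω
  C: Z = 1/(jωC) = -j/(ω·C) = 0 - j7906 Ω
Step 3 — Series combination: Z_total = R + L + C = 208 - j7876 Ω = 7879∠-88.5° Ω.
Step 4 — Source phasor: V = 223∠0.0° V = 223 V.
Step 5 — Ohm's law: I = V / Z_total = (223) / (208 - j7876) = 0.0007473 + j0.0283 A.
Step 6 — Convert to polar: |I| = 0.0283 A, ∠I = 88.5°.

I = 0.0283∠88.5° A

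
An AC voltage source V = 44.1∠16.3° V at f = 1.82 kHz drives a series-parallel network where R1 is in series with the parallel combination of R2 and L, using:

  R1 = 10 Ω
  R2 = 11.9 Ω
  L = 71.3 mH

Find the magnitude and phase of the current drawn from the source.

Step 1 — Angular frequency: ω = 2π·f = 2π·1820 = 1.144e+04 rad/s.
Step 2 — Component impedances:
  R1: Z = R = 10 Ω
  R2: Z = R = 11.9 Ω
  L: Z = jωL = j·1.144e+04·0.0713 = 0 + j815.3 Ω
Step 3 — Parallel branch: R2 || L = 1/(1/R2 + 1/L) = 11.9 + j0.1736 Ω.
Step 4 — Series with R1: Z_total = R1 + (R2 || L) = 21.9 + j0.1736 Ω = 21.9∠0.5° Ω.
Step 5 — Source phasor: V = 44.1∠16.3° V = 42.33 + j12.38 V.
Step 6 — Ohm's law: I = V / Z_total = (42.33 + j12.38) / (21.9 + j0.1736) = 1.937 + j0.5499 A.
Step 7 — Convert to polar: |I| = 2.014 A, ∠I = 15.8°.

I = 2.014∠15.8° A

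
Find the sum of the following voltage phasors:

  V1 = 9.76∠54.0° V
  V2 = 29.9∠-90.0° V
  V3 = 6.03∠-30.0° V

Step 1 — Convert each phasor to rectangular form:
  V1 = 9.76·(cos(54.0°) + j·sin(54.0°)) = 5.737 + j7.896 V
  V2 = 29.9·(cos(-90.0°) + j·sin(-90.0°)) = 0 - j29.9 V
  V3 = 6.03·(cos(-30.0°) + j·sin(-30.0°)) = 5.222 - j3.015 V
Step 2 — Sum components: V_total = 10.96 - j25.02 V.
Step 3 — Convert to polar: |V_total| = 27.31 V, ∠V_total = -66.3°.

V_total = 27.31∠-66.3° V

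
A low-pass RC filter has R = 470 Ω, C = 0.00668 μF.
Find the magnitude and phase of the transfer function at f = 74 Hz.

Step 1 — Angular frequency: ω = 2π·74 = 465 rad/s.
Step 2 — Transfer function: H(jω) = 1/(1 + jωRC).
Step 3 — Denominator: 1 + jωRC = 1 + j·465·470·6.68e-09 = 1 + j0.00146.
Step 4 — H = 1 - j0.00146.
Step 5 — Magnitude: |H| = 1 (-0.0 dB); phase: φ = -0.1°.

|H| = 1 (-0.0 dB), φ = -0.1°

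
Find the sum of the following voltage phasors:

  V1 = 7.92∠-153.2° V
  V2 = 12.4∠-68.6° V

Step 1 — Convert each phasor to rectangular form:
  V1 = 7.92·(cos(-153.2°) + j·sin(-153.2°)) = -7.069 - j3.571 V
  V2 = 12.4·(cos(-68.6°) + j·sin(-68.6°)) = 4.524 - j11.55 V
Step 2 — Sum components: V_total = -2.545 - j15.12 V.
Step 3 — Convert to polar: |V_total| = 15.33 V, ∠V_total = -99.6°.

V_total = 15.33∠-99.6° V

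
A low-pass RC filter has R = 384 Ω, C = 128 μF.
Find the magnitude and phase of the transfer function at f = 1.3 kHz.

Step 1 — Angular frequency: ω = 2π·1300 = 8168 rad/s.
Step 2 — Transfer function: H(jω) = 1/(1 + jωRC).
Step 3 — Denominator: 1 + jωRC = 1 + j·8168·384·0.000128 = 1 + j401.5.
Step 4 — H = 6.204e-06 - j0.002491.
Step 5 — Magnitude: |H| = 0.002491 (-52.1 dB); phase: φ = -89.9°.

|H| = 0.002491 (-52.1 dB), φ = -89.9°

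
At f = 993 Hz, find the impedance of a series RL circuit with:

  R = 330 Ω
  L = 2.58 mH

Step 1 — Angular frequency: ω = 2π·f = 2π·993 = 6239 rad/s.
Step 2 — Component impedances:
  R: Z = R = 330 Ω
  L: Z = jωL = j·6239·0.00258 = 0 + j16.1 Ω
Step 3 — Series combination: Z_total = R + L = 330 + j16.1 Ω = 330.4∠2.8° Ω.

Z = 330 + j16.1 Ω = 330.4∠2.8° Ω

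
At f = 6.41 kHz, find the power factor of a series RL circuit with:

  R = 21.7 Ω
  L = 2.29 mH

Step 1 — Angular frequency: ω = 2π·f = 2π·6410 = 4.028e+04 rad/s.
Step 2 — Component impedances:
  R: Z = R = 21.7 Ω
  L: Z = jωL = j·4.028e+04·0.00229 = 0 + j92.23 Ω
Step 3 — Series combination: Z_total = R + L = 21.7 + j92.23 Ω = 94.75∠76.8° Ω.
Step 4 — Power factor: PF = cos(φ) = Re(Z)/|Z| = 21.7/94.75 = 0.229.
Step 5 — Type: Im(Z) = 92.23 ⇒ lagging (phase φ = 76.8°).

PF = 0.229 (lagging, φ = 76.8°)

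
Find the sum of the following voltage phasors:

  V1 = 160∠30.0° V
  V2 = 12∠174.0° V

Step 1 — Convert each phasor to rectangular form:
  V1 = 160·(cos(30.0°) + j·sin(30.0°)) = 138.6 + j80 V
  V2 = 12·(cos(174.0°) + j·sin(174.0°)) = -11.93 + j1.254 V
Step 2 — Sum components: V_total = 126.6 + j81.25 V.
Step 3 — Convert to polar: |V_total| = 150.5 V, ∠V_total = 32.7°.

V_total = 150.5∠32.7° V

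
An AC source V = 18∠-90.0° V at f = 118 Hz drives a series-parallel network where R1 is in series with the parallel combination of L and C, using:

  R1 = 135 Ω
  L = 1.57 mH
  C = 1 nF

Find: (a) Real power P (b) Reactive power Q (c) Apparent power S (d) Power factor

Step 1 — Angular frequency: ω = 2π·f = 2π·118 = 741.4 rad/s.
Step 2 — Component impedances:
  R1: Z = R = 135 Ω
  L: Z = jωL = j·741.4·0.00157 = 0 + j1.164 Ω
  C: Z = 1/(jωC) = -j/(ω·C) = 0 - j1.349e+06 Ω
Step 3 — Parallel branch: L || C = 1/(1/L + 1/C) = 0 + j1.164 Ω.
Step 4 — Series with R1: Z_total = R1 + (L || C) = 135 + j1.164 Ω = 135∠0.5° Ω.
Step 5 — Source phasor: V = 18∠-90.0° V = 0 - j18 V.
Step 6 — Current: I = V / Z = -0.00115 - j0.1333 A = 0.1333∠-90.5° A.
Step 7 — Complex power: S = V·I* = 2.4 + j0.02069 VA.
Step 8 — Real power: P = Re(S) = 2.4 W.
Step 9 — Reactive power: Q = Im(S) = 0.02069 VAR.
Step 10 — Apparent power: |S| = 2.4 VA.
Step 11 — Power factor: PF = P/|S| = 1 (lagging).

(a) P = 2.4 W  (b) Q = 0.02069 VAR  (c) S = 2.4 VA  (d) PF = 1 (lagging)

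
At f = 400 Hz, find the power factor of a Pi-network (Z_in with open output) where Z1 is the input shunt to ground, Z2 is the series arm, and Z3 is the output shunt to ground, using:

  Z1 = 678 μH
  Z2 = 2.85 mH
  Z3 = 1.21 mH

Step 1 — Angular frequency: ω = 2π·f = 2π·400 = 2513 rad/s.
Step 2 — Component impedances:
  Z1: Z = jωL = j·2513·0.000678 = 0 + j1.704 Ω
  Z2: Z = jωL = j·2513·0.00285 = 0 + j7.163 Ω
  Z3: Z = jωL = j·2513·0.00121 = 0 + j3.041 Ω
Step 3 — With open output, the series arm Z2 and the output shunt Z3 appear in series to ground: Z2 + Z3 = 0 + j10.2 Ω.
Step 4 — Parallel with input shunt Z1: Z_in = Z1 || (Z2 + Z3) = 0 + j1.46 Ω = 1.46∠90.0° Ω.
Step 5 — Power factor: PF = cos(φ) = Re(Z)/|Z| = -0/1.46 = -0.
Step 6 — Type: Im(Z) = 1.46 ⇒ lagging (phase φ = 90.0°).

PF = -0 (lagging, φ = 90.0°)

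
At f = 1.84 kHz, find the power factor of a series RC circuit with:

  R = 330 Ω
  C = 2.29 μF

Step 1 — Angular frequency: ω = 2π·f = 2π·1840 = 1.156e+04 rad/s.
Step 2 — Component impedances:
  R: Z = R = 330 Ω
  C: Z = 1/(jωC) = -j/(ω·C) = 0 - j37.77 Ω
Step 3 — Series combination: Z_total = R + C = 330 - j37.77 Ω = 332.2∠-6.5° Ω.
Step 4 — Power factor: PF = cos(φ) = Re(Z)/|Z| = 330/332.15 = 0.9935.
Step 5 — Type: Im(Z) = -37.77 ⇒ leading (phase φ = -6.5°).

PF = 0.9935 (leading, φ = -6.5°)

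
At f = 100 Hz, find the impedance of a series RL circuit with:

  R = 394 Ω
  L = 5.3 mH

Step 1 — Angular frequency: ω = 2π·f = 2π·100 = 628.3 rad/s.
Step 2 — Component impedances:
  R: Z = R = 394 Ω
  L: Z = jωL = j·628.3·0.0053 = 0 + j3.33 Ω
Step 3 — Series combination: Z_total = R + L = 394 + j3.33 Ω = 394∠0.5° Ω.

Z = 394 + j3.33 Ω = 394∠0.5° Ω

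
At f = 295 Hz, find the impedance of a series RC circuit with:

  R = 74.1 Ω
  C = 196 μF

Step 1 — Angular frequency: ω = 2π·f = 2π·295 = 1854 rad/s.
Step 2 — Component impedances:
  R: Z = R = 74.1 Ω
  C: Z = 1/(jωC) = -j/(ω·C) = 0 - j2.753 Ω
Step 3 — Series combination: Z_total = R + C = 74.1 - j2.753 Ω = 74.15∠-2.1° Ω.

Z = 74.1 - j2.753 Ω = 74.15∠-2.1° Ω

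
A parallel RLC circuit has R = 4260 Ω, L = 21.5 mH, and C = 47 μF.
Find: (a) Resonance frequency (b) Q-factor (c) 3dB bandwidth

Step 1 — Resonance: ω₀ = 1/√(LC) = 1/√(0.0215·4.7e-05) = 994.8 rad/s.
Step 2 — f₀ = ω₀/(2π) = 158.3 Hz.
Step 3 — Parallel Q: Q = R/(ω₀L) = 4260/(994.8·0.0215) = 199.2.
Step 4 — Bandwidth: Δω = ω₀/Q = 4.995 rad/s; BW = Δω/(2π) = 0.7949 Hz.

(a) f₀ = 158.3 Hz  (b) Q = 199.2  (c) BW = 0.7949 Hz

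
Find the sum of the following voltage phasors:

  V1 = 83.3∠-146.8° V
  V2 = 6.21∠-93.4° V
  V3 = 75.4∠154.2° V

Step 1 — Convert each phasor to rectangular form:
  V1 = 83.3·(cos(-146.8°) + j·sin(-146.8°)) = -69.7 - j45.61 V
  V2 = 6.21·(cos(-93.4°) + j·sin(-93.4°)) = -0.3683 - j6.199 V
  V3 = 75.4·(cos(154.2°) + j·sin(154.2°)) = -67.88 + j32.82 V
Step 2 — Sum components: V_total = -138 - j18.99 V.
Step 3 — Convert to polar: |V_total| = 139.3 V, ∠V_total = -172.2°.

V_total = 139.3∠-172.2° V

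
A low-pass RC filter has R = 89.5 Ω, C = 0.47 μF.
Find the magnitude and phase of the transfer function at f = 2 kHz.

Step 1 — Angular frequency: ω = 2π·2000 = 1.257e+04 rad/s.
Step 2 — Transfer function: H(jω) = 1/(1 + jωRC).
Step 3 — Denominator: 1 + jωRC = 1 + j·1.257e+04·89.5·4.7e-07 = 1 + j0.5286.
Step 4 — H = 0.7816 - j0.4132.
Step 5 — Magnitude: |H| = 0.8841 (-1.1 dB); phase: φ = -27.9°.

|H| = 0.8841 (-1.1 dB), φ = -27.9°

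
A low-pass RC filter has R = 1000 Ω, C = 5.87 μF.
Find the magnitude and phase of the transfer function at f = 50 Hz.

Step 1 — Angular frequency: ω = 2π·50 = 314.2 rad/s.
Step 2 — Transfer function: H(jω) = 1/(1 + jωRC).
Step 3 — Denominator: 1 + jωRC = 1 + j·314.2·1000·5.87e-06 = 1 + j1.844.
Step 4 — H = 0.2272 - j0.419.
Step 5 — Magnitude: |H| = 0.4767 (-6.4 dB); phase: φ = -61.5°.

|H| = 0.4767 (-6.4 dB), φ = -61.5°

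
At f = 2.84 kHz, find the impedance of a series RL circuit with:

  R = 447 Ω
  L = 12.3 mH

Step 1 — Angular frequency: ω = 2π·f = 2π·2840 = 1.784e+04 rad/s.
Step 2 — Component impedances:
  R: Z = R = 447 Ω
  L: Z = jωL = j·1.784e+04·0.0123 = 0 + j219.5 Ω
Step 3 — Series combination: Z_total = R + L = 447 + j219.5 Ω = 498∠26.2° Ω.

Z = 447 + j219.5 Ω = 498∠26.2° Ω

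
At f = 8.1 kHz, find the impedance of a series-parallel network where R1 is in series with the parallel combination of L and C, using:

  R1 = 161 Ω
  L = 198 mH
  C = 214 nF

Step 1 — Angular frequency: ω = 2π·f = 2π·8100 = 5.089e+04 rad/s.
Step 2 — Component impedances:
  R1: Z = R = 161 Ω
  L: Z = jωL = j·5.089e+04·0.198 = 0 + j1.008e+04 Ω
  C: Z = 1/(jωC) = -j/(ω·C) = 0 - j91.82 Ω
Step 3 — Parallel branch: L || C = 1/(1/L + 1/C) = 0 - j92.66 Ω.
Step 4 — Series with R1: Z_total = R1 + (L || C) = 161 - j92.66 Ω = 185.8∠-29.9° Ω.

Z = 161 - j92.66 Ω = 185.8∠-29.9° Ω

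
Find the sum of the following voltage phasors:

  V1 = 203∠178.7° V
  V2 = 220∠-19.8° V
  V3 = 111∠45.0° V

Step 1 — Convert each phasor to rectangular form:
  V1 = 203·(cos(178.7°) + j·sin(178.7°)) = -202.9 + j4.606 V
  V2 = 220·(cos(-19.8°) + j·sin(-19.8°)) = 207 - j74.52 V
  V3 = 111·(cos(45.0°) + j·sin(45.0°)) = 78.49 + j78.49 V
Step 2 — Sum components: V_total = 82.53 + j8.572 V.
Step 3 — Convert to polar: |V_total| = 82.98 V, ∠V_total = 5.9°.

V_total = 82.98∠5.9° V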